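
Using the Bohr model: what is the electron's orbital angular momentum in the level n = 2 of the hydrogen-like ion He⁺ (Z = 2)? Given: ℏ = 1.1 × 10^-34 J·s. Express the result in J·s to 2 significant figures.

2.2 × 10^-34 J·s

L_n = nℏ = 2 × 1.1 × 10^-34 = 2.2 × 10^-34 J·s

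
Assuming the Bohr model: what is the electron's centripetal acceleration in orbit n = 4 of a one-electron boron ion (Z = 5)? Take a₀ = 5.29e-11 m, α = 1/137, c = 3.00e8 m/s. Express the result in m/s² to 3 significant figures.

r = n²a₀/Z = 1.69e-10 m, v = Zαc/n = 2.74e6 m/s
a = v²/r = (2.74e6)² / 1.69e-10 = 4.43e22 m/s²

4.43e22 m/s²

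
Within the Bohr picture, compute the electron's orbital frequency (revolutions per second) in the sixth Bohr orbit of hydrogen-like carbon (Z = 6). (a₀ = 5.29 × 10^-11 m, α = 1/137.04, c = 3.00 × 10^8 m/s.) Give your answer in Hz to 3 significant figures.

1.10 × 10^15 Hz

r = n²a₀/Z = 3.17 × 10^-10 m, v = Zαc/n = 2.19 × 10^6 m/s
f = v/(2πr) = 1.10 × 10^15 Hz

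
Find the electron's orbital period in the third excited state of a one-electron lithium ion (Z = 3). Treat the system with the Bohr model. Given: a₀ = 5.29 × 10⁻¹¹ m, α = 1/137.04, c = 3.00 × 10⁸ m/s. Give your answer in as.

1080 as

r = n²a₀/Z = 4²·5.29 × 10⁻¹¹/3 = 2.82 × 10⁻¹⁰ m
v = Zαc/n = 3·0.00730·3.00 × 10⁸/4 = 1.64 × 10⁶ m/s
T = 2πr/v = 1.08 × 10⁻¹⁵ s = 1080 as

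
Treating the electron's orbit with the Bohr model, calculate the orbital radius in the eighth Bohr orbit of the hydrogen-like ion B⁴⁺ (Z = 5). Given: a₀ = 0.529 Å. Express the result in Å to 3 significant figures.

6.77 Å

r_n = n²a₀/Z = 8² × 0.529 / 5
    = 64 × 0.529 / 5 = 6.77 Å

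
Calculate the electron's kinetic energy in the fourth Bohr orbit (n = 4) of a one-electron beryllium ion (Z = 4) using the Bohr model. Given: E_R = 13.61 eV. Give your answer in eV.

13.61 eV

For a Coulomb orbit the virial theorem gives K = −E_n.
E_n = −E_R·Z²/n², so K = E_R·Z²/n² = 13.61 × 4²/4² = 13.61 eV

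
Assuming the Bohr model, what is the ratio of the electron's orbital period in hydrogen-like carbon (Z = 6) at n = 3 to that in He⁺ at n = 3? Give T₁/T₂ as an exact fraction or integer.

1/9

T ∝ Z^-2 · n^3
T₁/T₂ = (6/2)^-2 · (3/3)^3 = 1/9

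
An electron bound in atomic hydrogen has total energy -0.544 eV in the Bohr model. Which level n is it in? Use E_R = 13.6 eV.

5

E_n = −E_R Z²/n² ⇒ n² = E_R Z²/(−E_n) = 13.6 × 1² / 0.544 ≈ 25.00
n = 5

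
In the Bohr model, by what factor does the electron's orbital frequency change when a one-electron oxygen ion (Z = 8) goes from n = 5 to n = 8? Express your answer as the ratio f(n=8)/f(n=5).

125/512

f ∝ Z^2 · n^-3; with Z fixed, f ∝ n^-3.
f(n=8)/f(n=5) = (8/5)^-3 = 125/512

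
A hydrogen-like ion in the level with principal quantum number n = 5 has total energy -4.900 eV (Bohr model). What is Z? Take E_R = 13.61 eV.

3

E_n = −E_R Z²/n² ⇒ Z² = −E_n n²/E_R = 4.900 × 5² / 13.61 ≈ 9.00
Z = 3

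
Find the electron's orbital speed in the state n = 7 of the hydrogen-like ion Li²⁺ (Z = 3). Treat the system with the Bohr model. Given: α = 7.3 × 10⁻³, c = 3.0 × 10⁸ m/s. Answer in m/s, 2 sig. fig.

v_n = Zαc/n = 3 × 0.0073 × 3.0 × 10⁸ / 7
    = 9.4 × 10⁵ m/s

9.4 × 10⁵ m/s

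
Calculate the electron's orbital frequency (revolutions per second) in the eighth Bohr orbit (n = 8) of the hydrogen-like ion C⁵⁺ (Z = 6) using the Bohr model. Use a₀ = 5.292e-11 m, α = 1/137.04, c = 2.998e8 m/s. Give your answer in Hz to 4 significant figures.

4.626e14 Hz

r = n²a₀/Z = 5.645e-10 m, v = Zαc/n = 1.641e6 m/s
f = v/(2πr) = 4.626e14 Hz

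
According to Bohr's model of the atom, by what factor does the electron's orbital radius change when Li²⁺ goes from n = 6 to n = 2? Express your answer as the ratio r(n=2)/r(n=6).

r ∝ Z^-1 · n^2; with Z fixed, r ∝ n^2.
r(n=2)/r(n=6) = (2/6)^2 = 1/9

1/9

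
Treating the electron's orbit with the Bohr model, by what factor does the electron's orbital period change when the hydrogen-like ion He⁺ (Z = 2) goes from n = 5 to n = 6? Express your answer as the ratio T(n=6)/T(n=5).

T ∝ Z^-2 · n^3; with Z fixed, T ∝ n^3.
T(n=6)/T(n=5) = (6/5)^3 = 216/125

216/125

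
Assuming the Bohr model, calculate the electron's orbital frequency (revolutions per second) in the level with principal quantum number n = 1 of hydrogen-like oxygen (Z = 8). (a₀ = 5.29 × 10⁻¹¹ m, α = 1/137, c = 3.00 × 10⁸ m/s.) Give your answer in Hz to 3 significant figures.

r = n²a₀/Z = 6.61 × 10⁻¹² m, v = Zαc/n = 1.75 × 10⁷ m/s
f = v/(2πr) = 4.22 × 10¹⁷ Hz

4.22 × 10¹⁷ Hz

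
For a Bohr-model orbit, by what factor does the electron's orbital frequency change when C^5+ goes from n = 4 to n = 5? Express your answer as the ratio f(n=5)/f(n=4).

64/125

f ∝ Z^2 · n^-3; with Z fixed, f ∝ n^-3.
f(n=5)/f(n=4) = (5/4)^-3 = 64/125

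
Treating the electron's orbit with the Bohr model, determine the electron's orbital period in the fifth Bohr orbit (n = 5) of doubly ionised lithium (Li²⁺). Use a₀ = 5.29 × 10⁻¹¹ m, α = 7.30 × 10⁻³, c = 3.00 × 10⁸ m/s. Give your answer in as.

r = n²a₀/Z = 5²·5.29 × 10⁻¹¹/3 = 4.41 × 10⁻¹⁰ m
v = Zαc/n = 3·0.00730·3.00 × 10⁸/5 = 1.31 × 10⁶ m/s
T = 2πr/v = 2.11 × 10⁻¹⁵ s = 2110 as

2110 as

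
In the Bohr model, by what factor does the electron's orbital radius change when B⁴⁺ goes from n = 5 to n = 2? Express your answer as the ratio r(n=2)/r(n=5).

4/25

r ∝ Z^-1 · n^2; with Z fixed, r ∝ n^2.
r(n=2)/r(n=5) = (2/5)^2 = 4/25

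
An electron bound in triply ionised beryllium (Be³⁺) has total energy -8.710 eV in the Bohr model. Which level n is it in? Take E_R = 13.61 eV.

5

E_n = −E_R Z²/n² ⇒ n² = E_R Z²/(−E_n) = 13.61 × 4² / 8.710 ≈ 25.00
n = 5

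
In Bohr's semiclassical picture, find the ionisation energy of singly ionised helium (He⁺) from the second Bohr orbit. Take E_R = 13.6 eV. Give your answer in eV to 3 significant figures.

13.6 eV

E_n = −E_R·Z²/n² = −13.6 × 2²/2² eV = -13.6 eV
Ionisation energy = −E_n = 13.6 eV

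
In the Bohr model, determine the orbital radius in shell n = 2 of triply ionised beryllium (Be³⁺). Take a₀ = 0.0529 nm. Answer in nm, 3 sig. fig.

r_n = n²a₀/Z = 2² × 0.0529 / 4
    = 4 × 0.0529 / 4 = 0.0529 nm

0.0529 nm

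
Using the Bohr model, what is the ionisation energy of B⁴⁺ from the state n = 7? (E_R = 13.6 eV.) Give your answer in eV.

6.94 eV

E_n = −E_R·Z²/n² = −13.6 × 5²/7² eV = -6.94 eV
Ionisation energy = −E_n = 6.94 eV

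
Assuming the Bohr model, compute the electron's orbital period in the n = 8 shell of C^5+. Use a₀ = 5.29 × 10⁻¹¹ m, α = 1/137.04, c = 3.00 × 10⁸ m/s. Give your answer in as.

r = n²a₀/Z = 8²·5.29 × 10⁻¹¹/6 = 5.64 × 10⁻¹⁰ m
v = Zαc/n = 6·0.00730·3.00 × 10⁸/8 = 1.64 × 10⁶ m/s
T = 2πr/v = 2.16 × 10⁻¹⁵ s = 2160 as

2160 as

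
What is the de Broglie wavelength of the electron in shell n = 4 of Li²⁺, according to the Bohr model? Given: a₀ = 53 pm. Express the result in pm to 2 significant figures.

440 pm

The Bohr quantisation condition is nλ = 2πr_n.
r_n = n²a₀/Z = 280 pm
λ = 2πr_n/n = 2π·280/4 = 440 pm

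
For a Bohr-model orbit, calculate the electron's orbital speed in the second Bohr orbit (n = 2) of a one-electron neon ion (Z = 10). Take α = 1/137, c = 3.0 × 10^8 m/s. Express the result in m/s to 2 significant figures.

1.1 × 10^7 m/s

v_n = Zαc/n = 10 × 0.0073 × 3.0 × 10^8 / 2
    = 1.1 × 10^7 m/s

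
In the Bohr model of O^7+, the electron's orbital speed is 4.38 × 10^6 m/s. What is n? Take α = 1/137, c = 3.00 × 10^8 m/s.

v_n = Zαc/n ⇒ n = Zαc/v = 8 × 0.00730 × 3.00 × 10^8 / 4.38 × 10^6 ≈ 4.00
n = 4

4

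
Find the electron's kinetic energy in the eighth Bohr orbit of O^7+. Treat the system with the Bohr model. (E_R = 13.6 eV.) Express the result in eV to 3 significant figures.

13.6 eV

For a Coulomb orbit the virial theorem gives K = −E_n.
E_n = −E_R·Z²/n², so K = E_R·Z²/n² = 13.6 × 8²/8² = 13.6 eV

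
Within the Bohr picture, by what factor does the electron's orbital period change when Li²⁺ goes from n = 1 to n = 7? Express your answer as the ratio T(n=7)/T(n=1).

343

T ∝ Z^-2 · n^3; with Z fixed, T ∝ n^3.
T(n=7)/T(n=1) = (7/1)^3 = 343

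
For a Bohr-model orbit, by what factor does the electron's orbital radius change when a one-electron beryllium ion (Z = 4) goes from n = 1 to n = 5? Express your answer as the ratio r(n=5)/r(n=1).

r ∝ Z^-1 · n^2; with Z fixed, r ∝ n^2.
r(n=5)/r(n=1) = (5/1)^2 = 25

25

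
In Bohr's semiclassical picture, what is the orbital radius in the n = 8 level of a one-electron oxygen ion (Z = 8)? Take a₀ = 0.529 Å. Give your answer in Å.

4.23 Å

r_n = n²a₀/Z = 8² × 0.529 / 8
    = 64 × 0.529 / 8 = 4.23 Å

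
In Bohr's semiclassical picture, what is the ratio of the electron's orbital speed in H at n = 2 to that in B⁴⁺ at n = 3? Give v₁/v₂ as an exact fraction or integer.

v ∝ Z^1 · n^-1
v₁/v₂ = (1/5)^1 · (2/3)^-1 = 3/10

3/10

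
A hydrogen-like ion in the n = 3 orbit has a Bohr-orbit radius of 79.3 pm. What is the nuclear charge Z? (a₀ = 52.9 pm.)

6

r_n = n²a₀/Z ⇒ Z = n²a₀/r = 3² × 52.9 / 79.3 ≈ 6.00
Z = 6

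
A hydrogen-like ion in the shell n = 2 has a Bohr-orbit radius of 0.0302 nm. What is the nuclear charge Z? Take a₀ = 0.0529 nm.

7

r_n = n²a₀/Z ⇒ Z = n²a₀/r = 2² × 0.0529 / 0.0302 ≈ 7.01
Z = 7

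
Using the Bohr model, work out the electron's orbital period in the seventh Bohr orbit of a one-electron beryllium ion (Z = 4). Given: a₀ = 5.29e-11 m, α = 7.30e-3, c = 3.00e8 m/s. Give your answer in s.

r = n²a₀/Z = 7²·5.29e-11/4 = 6.48e-10 m
v = Zαc/n = 4·0.00730·3.00e8/7 = 1.25e6 m/s
T = 2πr/v = 3.25e-15 s

3.25e-15 s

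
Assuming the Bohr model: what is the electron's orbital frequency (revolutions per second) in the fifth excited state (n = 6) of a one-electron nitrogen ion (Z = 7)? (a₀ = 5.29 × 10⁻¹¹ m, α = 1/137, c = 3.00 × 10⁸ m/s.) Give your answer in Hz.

r = n²a₀/Z = 2.72 × 10⁻¹⁰ m, v = Zαc/n = 2.55 × 10⁶ m/s
f = v/(2πr) = 1.49 × 10¹⁵ Hz

1.49 × 10¹⁵ Hz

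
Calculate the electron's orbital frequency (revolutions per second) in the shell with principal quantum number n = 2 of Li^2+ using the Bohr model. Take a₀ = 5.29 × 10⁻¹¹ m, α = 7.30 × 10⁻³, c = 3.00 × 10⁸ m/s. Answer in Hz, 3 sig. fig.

r = n²a₀/Z = 7.05 × 10⁻¹¹ m, v = Zαc/n = 3.29 × 10⁶ m/s
f = v/(2πr) = 7.41 × 10¹⁵ Hz

7.41 × 10¹⁵ Hz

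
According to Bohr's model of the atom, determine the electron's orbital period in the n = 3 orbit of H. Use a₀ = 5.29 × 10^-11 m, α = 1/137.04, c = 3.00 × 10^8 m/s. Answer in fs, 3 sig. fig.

4.10 fs

r = n²a₀/Z = 3²·5.29 × 10^-11/1 = 4.76 × 10^-10 m
v = Zαc/n = 1·0.00730·3.00 × 10^8/3 = 7.30 × 10^5 m/s
T = 2πr/v = 4.10 × 10^-15 s = 4.10 fs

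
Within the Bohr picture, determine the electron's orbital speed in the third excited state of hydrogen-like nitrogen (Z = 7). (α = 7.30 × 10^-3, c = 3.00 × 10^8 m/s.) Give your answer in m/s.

v_n = Zαc/n = 7 × 0.00730 × 3.00 × 10^8 / 4
    = 3.83 × 10^6 m/s

3.83 × 10^6 m/s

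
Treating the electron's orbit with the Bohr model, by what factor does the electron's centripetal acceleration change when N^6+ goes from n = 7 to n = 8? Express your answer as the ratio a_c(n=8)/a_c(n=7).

a_c ∝ Z^3 · n^-4; with Z fixed, a_c ∝ n^-4.
a_c(n=8)/a_c(n=7) = (8/7)^-4 = 2401/4096

2401/4096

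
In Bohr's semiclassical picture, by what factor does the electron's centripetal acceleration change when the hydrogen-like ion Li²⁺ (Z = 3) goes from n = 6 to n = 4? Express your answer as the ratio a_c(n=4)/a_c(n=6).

a_c ∝ Z^3 · n^-4; with Z fixed, a_c ∝ n^-4.
a_c(n=4)/a_c(n=6) = (4/6)^-4 = 81/16

81/16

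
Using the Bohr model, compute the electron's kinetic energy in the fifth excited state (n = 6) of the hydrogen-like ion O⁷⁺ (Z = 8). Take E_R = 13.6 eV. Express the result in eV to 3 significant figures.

24.2 eV

For a Coulomb orbit the virial theorem gives K = −E_n.
E_n = −E_R·Z²/n², so K = E_R·Z²/n² = 13.6 × 8²/6² = 24.2 eV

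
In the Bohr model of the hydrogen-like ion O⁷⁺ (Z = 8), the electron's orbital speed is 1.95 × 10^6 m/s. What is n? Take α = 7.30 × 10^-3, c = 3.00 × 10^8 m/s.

v_n = Zαc/n ⇒ n = Zαc/v = 8 × 0.00730 × 3.00 × 10^8 / 1.95 × 10^6 ≈ 8.98
n = 9

9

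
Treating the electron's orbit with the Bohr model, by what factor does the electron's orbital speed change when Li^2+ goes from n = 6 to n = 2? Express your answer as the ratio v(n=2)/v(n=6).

v ∝ Z^1 · n^-1; with Z fixed, v ∝ n^-1.
v(n=2)/v(n=6) = (2/6)^-1 = 3

3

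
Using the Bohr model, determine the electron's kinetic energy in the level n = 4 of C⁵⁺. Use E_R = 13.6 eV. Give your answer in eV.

30.6 eV

For a Coulomb orbit the virial theorem gives K = −E_n.
E_n = −E_R·Z²/n², so K = E_R·Z²/n² = 13.6 × 6²/4² = 30.6 eV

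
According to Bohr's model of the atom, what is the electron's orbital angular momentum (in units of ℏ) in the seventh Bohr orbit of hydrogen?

L_n = nℏ, so L/ℏ = n = 7.

7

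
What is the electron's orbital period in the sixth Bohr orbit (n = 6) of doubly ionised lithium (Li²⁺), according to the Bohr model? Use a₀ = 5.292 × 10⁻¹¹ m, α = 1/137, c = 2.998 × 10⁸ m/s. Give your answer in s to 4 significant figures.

3.647 × 10⁻¹⁵ s

r = n²a₀/Z = 6²·5.292 × 10⁻¹¹/3 = 6.350 × 10⁻¹⁰ m
v = Zαc/n = 3·0.007299·2.998 × 10⁸/6 = 1.094 × 10⁶ m/s
T = 2πr/v = 3.647 × 10⁻¹⁵ s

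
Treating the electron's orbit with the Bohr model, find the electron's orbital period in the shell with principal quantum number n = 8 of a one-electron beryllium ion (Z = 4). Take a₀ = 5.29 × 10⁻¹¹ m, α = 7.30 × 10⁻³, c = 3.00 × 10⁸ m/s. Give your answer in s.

r = n²a₀/Z = 8²·5.29 × 10⁻¹¹/4 = 8.46 × 10⁻¹⁰ m
v = Zαc/n = 4·0.00730·3.00 × 10⁸/8 = 1.09 × 10⁶ m/s
T = 2πr/v = 4.86 × 10⁻¹⁵ s

4.86 × 10⁻¹⁵ s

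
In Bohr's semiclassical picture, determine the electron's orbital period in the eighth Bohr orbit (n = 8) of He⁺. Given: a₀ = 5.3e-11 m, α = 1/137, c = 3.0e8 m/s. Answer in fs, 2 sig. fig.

r = n²a₀/Z = 8²·5.3e-11/2 = 1.7e-9 m
v = Zαc/n = 2·0.0073·3.0e8/8 = 5.5e5 m/s
T = 2πr/v = 1.9e-14 s = 19 fs

19 fs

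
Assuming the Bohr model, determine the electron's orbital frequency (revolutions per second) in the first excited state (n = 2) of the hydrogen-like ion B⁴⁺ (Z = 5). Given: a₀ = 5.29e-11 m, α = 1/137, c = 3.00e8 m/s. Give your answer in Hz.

2.06e16 Hz

r = n²a₀/Z = 4.23e-11 m, v = Zαc/n = 5.47e6 m/s
f = v/(2πr) = 2.06e16 Hz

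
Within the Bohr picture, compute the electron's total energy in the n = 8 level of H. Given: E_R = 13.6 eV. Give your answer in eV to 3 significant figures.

E_n = −E_R·Z²/n² = −13.6 × 1²/8² = -0.212 eV

-0.212 eV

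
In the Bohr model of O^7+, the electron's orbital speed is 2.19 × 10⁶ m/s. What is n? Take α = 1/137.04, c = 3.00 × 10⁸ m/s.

v_n = Zαc/n ⇒ n = Zαc/v = 8 × 0.00730 × 3.00 × 10⁸ / 2.19 × 10⁶ ≈ 8.00
n = 8

8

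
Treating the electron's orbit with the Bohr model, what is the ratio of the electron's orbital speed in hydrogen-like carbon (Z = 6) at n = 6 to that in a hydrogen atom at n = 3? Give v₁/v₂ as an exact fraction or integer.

v ∝ Z^1 · n^-1
v₁/v₂ = (6/1)^1 · (6/3)^-1 = 3

3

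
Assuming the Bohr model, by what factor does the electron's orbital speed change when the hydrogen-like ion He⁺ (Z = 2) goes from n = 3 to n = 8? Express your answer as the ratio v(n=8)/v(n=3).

v ∝ Z^1 · n^-1; with Z fixed, v ∝ n^-1.
v(n=8)/v(n=3) = (8/3)^-1 = 3/8

3/8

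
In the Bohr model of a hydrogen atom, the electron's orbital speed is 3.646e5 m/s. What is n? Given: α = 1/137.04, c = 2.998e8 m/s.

6

v_n = Zαc/n ⇒ n = Zαc/v = 1 × 0.007297 × 2.998e8 / 3.646e5 ≈ 6.00
n = 6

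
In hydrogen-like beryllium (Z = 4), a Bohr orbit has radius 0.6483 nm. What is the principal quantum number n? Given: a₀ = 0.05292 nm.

r_n = n²a₀/Z ⇒ n² = rZ/a₀ = 0.6483 × 4 / 0.05292 ≈ 49.00
n = 7

7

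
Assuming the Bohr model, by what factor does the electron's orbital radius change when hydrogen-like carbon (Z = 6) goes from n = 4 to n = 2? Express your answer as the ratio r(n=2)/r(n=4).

1/4

r ∝ Z^-1 · n^2; with Z fixed, r ∝ n^2.
r(n=2)/r(n=4) = (2/4)^2 = 1/4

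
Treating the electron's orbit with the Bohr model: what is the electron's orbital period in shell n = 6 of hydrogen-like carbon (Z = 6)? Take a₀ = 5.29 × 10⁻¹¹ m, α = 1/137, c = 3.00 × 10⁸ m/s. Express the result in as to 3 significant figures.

911 as

r = n²a₀/Z = 6²·5.29 × 10⁻¹¹/6 = 3.17 × 10⁻¹⁰ m
v = Zαc/n = 6·0.00730·3.00 × 10⁸/6 = 2.19 × 10⁶ m/s
T = 2πr/v = 9.11 × 10⁻¹⁶ s = 911 as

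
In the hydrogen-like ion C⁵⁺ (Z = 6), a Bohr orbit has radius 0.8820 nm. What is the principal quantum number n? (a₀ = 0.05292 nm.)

10

r_n = n²a₀/Z ⇒ n² = rZ/a₀ = 0.8820 × 6 / 0.05292 ≈ 100.00
n = 10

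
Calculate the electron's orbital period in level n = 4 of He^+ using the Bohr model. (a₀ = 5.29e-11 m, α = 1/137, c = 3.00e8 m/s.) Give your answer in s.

r = n²a₀/Z = 4²·5.29e-11/2 = 4.23e-10 m
v = Zαc/n = 2·0.00730·3.00e8/4 = 1.09e6 m/s
T = 2πr/v = 2.43e-15 s

2.43e-15 s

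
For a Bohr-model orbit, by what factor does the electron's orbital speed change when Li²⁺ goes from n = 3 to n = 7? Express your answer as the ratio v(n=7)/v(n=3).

3/7

v ∝ Z^1 · n^-1; with Z fixed, v ∝ n^-1.
v(n=7)/v(n=3) = (7/3)^-1 = 3/7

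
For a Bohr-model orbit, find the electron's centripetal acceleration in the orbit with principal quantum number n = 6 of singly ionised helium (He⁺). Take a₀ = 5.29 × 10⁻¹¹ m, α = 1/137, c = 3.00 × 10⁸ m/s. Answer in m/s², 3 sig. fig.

r = n²a₀/Z = 9.52 × 10⁻¹⁰ m, v = Zαc/n = 7.30 × 10⁵ m/s
a = v²/r = (7.30 × 10⁵)² / 9.52 × 10⁻¹⁰ = 5.60 × 10²⁰ m/s²

5.60 × 10²⁰ m/s²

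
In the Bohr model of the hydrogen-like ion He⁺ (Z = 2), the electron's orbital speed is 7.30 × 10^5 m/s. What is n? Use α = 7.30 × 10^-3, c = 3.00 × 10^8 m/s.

v_n = Zαc/n ⇒ n = Zαc/v = 2 × 0.00730 × 3.00 × 10^8 / 7.30 × 10^5 ≈ 6.00
n = 6

6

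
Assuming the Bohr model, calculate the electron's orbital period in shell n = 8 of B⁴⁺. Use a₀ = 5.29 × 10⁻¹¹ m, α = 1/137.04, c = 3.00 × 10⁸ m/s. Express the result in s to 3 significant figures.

r = n²a₀/Z = 8²·5.29 × 10⁻¹¹/5 = 6.77 × 10⁻¹⁰ m
v = Zαc/n = 5·0.00730·3.00 × 10⁸/8 = 1.37 × 10⁶ m/s
T = 2πr/v = 3.11 × 10⁻¹⁵ s

3.11 × 10⁻¹⁵ s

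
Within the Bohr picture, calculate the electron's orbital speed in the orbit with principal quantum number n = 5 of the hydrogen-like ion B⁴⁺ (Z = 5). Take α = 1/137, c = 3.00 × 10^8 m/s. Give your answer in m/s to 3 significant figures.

v_n = Zαc/n = 5 × 0.00730 × 3.00 × 10^8 / 5
    = 2.19 × 10^6 m/s

2.19 × 10^6 m/s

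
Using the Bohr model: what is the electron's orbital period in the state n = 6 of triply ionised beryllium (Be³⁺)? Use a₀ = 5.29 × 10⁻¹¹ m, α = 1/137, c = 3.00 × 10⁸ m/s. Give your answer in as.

2050 as

r = n²a₀/Z = 6²·5.29 × 10⁻¹¹/4 = 4.76 × 10⁻¹⁰ m
v = Zαc/n = 4·0.00730·3.00 × 10⁸/6 = 1.46 × 10⁶ m/s
T = 2πr/v = 2.05 × 10⁻¹⁵ s = 2050 as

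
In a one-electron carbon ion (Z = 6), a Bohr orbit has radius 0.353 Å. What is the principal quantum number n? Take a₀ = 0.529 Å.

2

r_n = n²a₀/Z ⇒ n² = rZ/a₀ = 0.353 × 6 / 0.529 ≈ 4.00
n = 2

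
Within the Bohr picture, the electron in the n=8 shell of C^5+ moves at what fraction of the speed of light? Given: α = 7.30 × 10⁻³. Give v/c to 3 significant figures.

0.00547

v_n = Zαc/n, so v/c = Zα/n = 6 × 0.00730 / 8 = 0.00547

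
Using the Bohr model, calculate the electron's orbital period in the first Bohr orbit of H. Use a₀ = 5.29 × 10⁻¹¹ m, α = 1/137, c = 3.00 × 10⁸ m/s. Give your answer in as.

152 as

r = n²a₀/Z = 1²·5.29 × 10⁻¹¹/1 = 5.29 × 10⁻¹¹ m
v = Zαc/n = 1·0.00730·3.00 × 10⁸/1 = 2.19 × 10⁶ m/s
T = 2πr/v = 1.52 × 10⁻¹⁶ s = 152 as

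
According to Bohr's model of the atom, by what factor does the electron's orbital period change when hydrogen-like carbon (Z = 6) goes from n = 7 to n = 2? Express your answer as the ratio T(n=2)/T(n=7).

8/343

T ∝ Z^-2 · n^3; with Z fixed, T ∝ n^3.
T(n=2)/T(n=7) = (2/7)^3 = 8/343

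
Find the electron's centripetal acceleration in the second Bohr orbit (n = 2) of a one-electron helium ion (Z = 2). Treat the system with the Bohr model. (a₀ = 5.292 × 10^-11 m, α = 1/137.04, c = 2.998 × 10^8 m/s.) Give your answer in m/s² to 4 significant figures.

4.522 × 10^22 m/s²

r = n²a₀/Z = 1.058 × 10^-10 m, v = Zαc/n = 2.188 × 10^6 m/s
a = v²/r = (2.188 × 10^6)² / 1.058 × 10^-10 = 4.522 × 10^22 m/s²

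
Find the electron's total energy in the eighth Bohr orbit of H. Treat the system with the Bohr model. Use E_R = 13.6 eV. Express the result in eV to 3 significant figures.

-0.212 eV

E_n = −E_R·Z²/n² = −13.6 × 1²/8² = -0.212 eV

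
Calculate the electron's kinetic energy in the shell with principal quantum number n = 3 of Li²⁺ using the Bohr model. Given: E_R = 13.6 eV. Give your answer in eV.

For a Coulomb orbit the virial theorem gives K = −E_n.
E_n = −E_R·Z²/n², so K = E_R·Z²/n² = 13.6 × 3²/3² = 13.6 eV

13.6 eV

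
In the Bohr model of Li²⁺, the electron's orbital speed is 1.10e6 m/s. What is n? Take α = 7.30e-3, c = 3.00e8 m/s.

v_n = Zαc/n ⇒ n = Zαc/v = 3 × 0.00730 × 3.00e8 / 1.10e6 ≈ 5.97
n = 6

6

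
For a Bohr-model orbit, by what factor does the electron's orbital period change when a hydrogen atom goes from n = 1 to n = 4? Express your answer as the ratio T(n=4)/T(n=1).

64

T ∝ Z^-2 · n^3; with Z fixed, T ∝ n^3.
T(n=4)/T(n=1) = (4/1)^3 = 64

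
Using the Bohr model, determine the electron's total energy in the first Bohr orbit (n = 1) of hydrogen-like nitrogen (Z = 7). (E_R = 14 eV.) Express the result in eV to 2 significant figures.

-690 eV

E_n = −E_R·Z²/n² = −14 × 7²/1² = -690 eV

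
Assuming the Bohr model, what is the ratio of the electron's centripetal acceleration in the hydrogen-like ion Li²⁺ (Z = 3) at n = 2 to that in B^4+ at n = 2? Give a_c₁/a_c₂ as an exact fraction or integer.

a_c ∝ Z^3 · n^-4
a_c₁/a_c₂ = (3/5)^3 · (2/2)^-4 = 27/125

27/125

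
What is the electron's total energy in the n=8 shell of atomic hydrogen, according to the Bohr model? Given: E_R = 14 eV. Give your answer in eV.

E_n = −E_R·Z²/n² = −14 × 1²/8² = -0.22 eV

-0.22 eV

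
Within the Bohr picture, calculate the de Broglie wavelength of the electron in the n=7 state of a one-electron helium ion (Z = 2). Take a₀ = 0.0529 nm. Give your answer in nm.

1.16 nm

The Bohr quantisation condition is nλ = 2πr_n.
r_n = n²a₀/Z = 1.30 nm
λ = 2πr_n/n = 2π·1.30/7 = 1.16 nm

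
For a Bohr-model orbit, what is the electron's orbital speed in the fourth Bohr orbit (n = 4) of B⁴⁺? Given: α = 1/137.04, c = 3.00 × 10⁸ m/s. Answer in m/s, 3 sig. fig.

v_n = Zαc/n = 5 × 0.00730 × 3.00 × 10⁸ / 4
    = 2.74 × 10⁶ m/s

2.74 × 10⁶ m/s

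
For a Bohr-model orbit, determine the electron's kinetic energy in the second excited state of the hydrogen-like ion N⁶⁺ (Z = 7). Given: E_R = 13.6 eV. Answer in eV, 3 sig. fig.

For a Coulomb orbit the virial theorem gives K = −E_n.
E_n = −E_R·Z²/n², so K = E_R·Z²/n² = 13.6 × 7²/3² = 74.0 eV

74.0 eV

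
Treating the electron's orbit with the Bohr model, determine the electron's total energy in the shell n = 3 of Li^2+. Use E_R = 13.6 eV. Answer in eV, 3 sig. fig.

-13.6 eV

E_n = −E_R·Z²/n² = −13.6 × 3²/3² = -13.6 eV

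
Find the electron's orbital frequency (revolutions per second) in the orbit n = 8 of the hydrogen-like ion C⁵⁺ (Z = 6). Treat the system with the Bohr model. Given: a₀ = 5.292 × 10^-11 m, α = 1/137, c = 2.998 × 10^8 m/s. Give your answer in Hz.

r = n²a₀/Z = 5.645 × 10^-10 m, v = Zαc/n = 1.641 × 10^6 m/s
f = v/(2πr) = 4.627 × 10^14 Hz

4.627 × 10^14 Hz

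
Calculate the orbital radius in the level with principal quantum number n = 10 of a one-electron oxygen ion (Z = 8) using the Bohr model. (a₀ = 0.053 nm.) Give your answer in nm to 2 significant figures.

r_n = n²a₀/Z = 10² × 0.053 / 8
    = 100 × 0.053 / 8 = 0.66 nm

0.66 nm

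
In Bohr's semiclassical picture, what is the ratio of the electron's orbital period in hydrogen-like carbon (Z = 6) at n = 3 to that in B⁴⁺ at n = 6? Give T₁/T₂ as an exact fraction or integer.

25/288

T ∝ Z^-2 · n^3
T₁/T₂ = (6/5)^-2 · (3/6)^3 = 25/288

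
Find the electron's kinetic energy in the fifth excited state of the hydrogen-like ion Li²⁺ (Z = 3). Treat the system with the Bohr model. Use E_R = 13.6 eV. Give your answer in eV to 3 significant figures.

For a Coulomb orbit the virial theorem gives K = −E_n.
E_n = −E_R·Z²/n², so K = E_R·Z²/n² = 13.6 × 3²/6² = 3.40 eV

3.40 eV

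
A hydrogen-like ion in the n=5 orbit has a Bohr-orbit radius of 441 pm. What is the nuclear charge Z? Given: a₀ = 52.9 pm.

r_n = n²a₀/Z ⇒ Z = n²a₀/r = 5² × 52.9 / 441 ≈ 3.00
Z = 3

3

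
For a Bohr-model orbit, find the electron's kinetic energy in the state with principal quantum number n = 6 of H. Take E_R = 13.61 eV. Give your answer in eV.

0.3781 eV

For a Coulomb orbit the virial theorem gives K = −E_n.
E_n = −E_R·Z²/n², so K = E_R·Z²/n² = 13.61 × 1²/6² = 0.3781 eV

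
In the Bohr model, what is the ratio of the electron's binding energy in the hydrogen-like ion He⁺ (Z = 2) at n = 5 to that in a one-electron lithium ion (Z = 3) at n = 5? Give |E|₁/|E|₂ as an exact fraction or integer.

4/9

|E| ∝ Z^2 · n^-2
|E|₁/|E|₂ = (2/3)^2 · (5/5)^-2 = 4/9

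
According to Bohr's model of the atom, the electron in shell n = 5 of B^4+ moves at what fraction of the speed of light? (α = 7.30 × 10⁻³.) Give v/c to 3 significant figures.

v_n = Zαc/n, so v/c = Zα/n = 5 × 0.00730 / 5 = 0.00730

0.00730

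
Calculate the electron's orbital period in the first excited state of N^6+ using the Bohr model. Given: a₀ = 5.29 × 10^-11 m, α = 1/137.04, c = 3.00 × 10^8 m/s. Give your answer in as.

r = n²a₀/Z = 2²·5.29 × 10^-11/7 = 3.02 × 10^-11 m
v = Zαc/n = 7·0.00730·3.00 × 10^8/2 = 7.66 × 10^6 m/s
T = 2πr/v = 2.48 × 10^-17 s = 24.8 as

24.8 as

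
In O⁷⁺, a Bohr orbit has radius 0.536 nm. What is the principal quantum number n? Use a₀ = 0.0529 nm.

r_n = n²a₀/Z ⇒ n² = rZ/a₀ = 0.536 × 8 / 0.0529 ≈ 81.06
n = 9

9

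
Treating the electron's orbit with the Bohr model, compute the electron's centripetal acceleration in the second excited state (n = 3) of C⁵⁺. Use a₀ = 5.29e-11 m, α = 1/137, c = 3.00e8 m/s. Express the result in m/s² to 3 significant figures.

2.42e23 m/s²

r = n²a₀/Z = 7.94e-11 m, v = Zαc/n = 4.38e6 m/s
a = v²/r = (4.38e6)² / 7.94e-11 = 2.42e23 m/s²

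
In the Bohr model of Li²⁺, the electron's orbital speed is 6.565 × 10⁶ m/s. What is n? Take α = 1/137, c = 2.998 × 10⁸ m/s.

v_n = Zαc/n ⇒ n = Zαc/v = 3 × 0.007299 × 2.998 × 10⁸ / 6.565 × 10⁶ ≈ 1.00
n = 1

1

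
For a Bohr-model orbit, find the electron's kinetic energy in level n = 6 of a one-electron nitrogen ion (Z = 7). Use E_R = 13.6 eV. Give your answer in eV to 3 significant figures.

For a Coulomb orbit the virial theorem gives K = −E_n.
E_n = −E_R·Z²/n², so K = E_R·Z²/n² = 13.6 × 7²/6² = 18.5 eV

18.5 eV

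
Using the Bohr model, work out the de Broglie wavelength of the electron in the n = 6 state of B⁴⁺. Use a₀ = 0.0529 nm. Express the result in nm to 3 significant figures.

The Bohr quantisation condition is nλ = 2πr_n.
r_n = n²a₀/Z = 0.381 nm
λ = 2πr_n/n = 2π·0.381/6 = 0.399 nm

0.399 nm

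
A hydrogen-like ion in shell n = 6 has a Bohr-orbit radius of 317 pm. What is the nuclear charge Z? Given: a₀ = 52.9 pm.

r_n = n²a₀/Z ⇒ Z = n²a₀/r = 6² × 52.9 / 317 ≈ 6.01
Z = 6

6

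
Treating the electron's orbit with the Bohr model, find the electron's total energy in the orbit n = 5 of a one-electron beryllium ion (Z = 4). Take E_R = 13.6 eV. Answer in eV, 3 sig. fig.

E_n = −E_R·Z²/n² = −13.6 × 4²/5² = -8.70 eV

-8.70 eV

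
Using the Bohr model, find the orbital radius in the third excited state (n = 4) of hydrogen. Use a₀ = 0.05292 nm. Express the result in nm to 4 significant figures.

0.8467 nm

r_n = n²a₀/Z = 4² × 0.05292 / 1
    = 16 × 0.05292 / 1 = 0.8467 nm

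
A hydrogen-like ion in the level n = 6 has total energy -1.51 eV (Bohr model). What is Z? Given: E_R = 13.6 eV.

2

E_n = −E_R Z²/n² ⇒ Z² = −E_n n²/E_R = 1.51 × 6² / 13.6 ≈ 4.00
Z = 2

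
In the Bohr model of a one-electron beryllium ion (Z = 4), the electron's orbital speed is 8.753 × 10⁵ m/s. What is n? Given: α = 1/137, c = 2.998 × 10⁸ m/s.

10

v_n = Zαc/n ⇒ n = Zαc/v = 4 × 0.007299 × 2.998 × 10⁸ / 8.753 × 10⁵ ≈ 10.00
n = 10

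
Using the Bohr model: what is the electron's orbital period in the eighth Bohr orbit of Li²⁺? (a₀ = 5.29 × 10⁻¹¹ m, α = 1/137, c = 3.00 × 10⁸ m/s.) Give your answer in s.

8.63 × 10⁻¹⁵ s

r = n²a₀/Z = 8²·5.29 × 10⁻¹¹/3 = 1.13 × 10⁻⁹ m
v = Zαc/n = 3·0.00730·3.00 × 10⁸/8 = 8.21 × 10⁵ m/s
T = 2πr/v = 8.63 × 10⁻¹⁵ s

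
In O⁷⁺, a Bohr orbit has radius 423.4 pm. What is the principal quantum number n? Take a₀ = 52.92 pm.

8

r_n = n²a₀/Z ⇒ n² = rZ/a₀ = 423.4 × 8 / 52.92 ≈ 64.01
n = 8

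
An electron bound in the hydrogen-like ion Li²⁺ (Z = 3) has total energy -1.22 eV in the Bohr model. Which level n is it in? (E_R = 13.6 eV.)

E_n = −E_R Z²/n² ⇒ n² = E_R Z²/(−E_n) = 13.6 × 3² / 1.22 ≈ 100.33
n = 10

10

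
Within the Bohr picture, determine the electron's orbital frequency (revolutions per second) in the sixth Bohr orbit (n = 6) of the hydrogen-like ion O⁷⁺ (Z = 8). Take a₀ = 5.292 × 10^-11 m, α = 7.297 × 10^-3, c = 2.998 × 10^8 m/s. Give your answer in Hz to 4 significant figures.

r = n²a₀/Z = 2.381 × 10^-10 m, v = Zαc/n = 2.917 × 10^6 m/s
f = v/(2πr) = 1.949 × 10^15 Hz

1.949 × 10^15 Hz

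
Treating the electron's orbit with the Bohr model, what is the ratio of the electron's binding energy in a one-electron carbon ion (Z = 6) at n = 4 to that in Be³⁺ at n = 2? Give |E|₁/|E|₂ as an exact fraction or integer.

9/16

|E| ∝ Z^2 · n^-2
|E|₁/|E|₂ = (6/4)^2 · (4/2)^-2 = 9/16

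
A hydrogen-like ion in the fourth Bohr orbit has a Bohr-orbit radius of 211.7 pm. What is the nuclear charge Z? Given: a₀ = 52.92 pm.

r_n = n²a₀/Z ⇒ Z = n²a₀/r = 4² × 52.92 / 211.7 ≈ 4.00
Z = 4

4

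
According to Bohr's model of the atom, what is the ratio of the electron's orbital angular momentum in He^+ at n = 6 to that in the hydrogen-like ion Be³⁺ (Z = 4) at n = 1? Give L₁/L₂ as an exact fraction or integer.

L = nℏ is independent of Z.
L₁/L₂ = n₁/n₂ = 6/1 = 6

6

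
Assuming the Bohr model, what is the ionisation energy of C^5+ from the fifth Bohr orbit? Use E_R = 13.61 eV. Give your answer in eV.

19.60 eV

E_n = −E_R·Z²/n² = −13.61 × 6²/5² eV = -19.60 eV
Ionisation energy = −E_n = 19.60 eV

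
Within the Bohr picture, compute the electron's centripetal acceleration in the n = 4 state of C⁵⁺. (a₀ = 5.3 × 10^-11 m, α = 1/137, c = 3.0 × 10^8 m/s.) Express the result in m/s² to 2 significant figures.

r = n²a₀/Z = 1.4 × 10^-10 m, v = Zαc/n = 3.3 × 10^6 m/s
a = v²/r = (3.3 × 10^6)² / 1.4 × 10^-10 = 7.6 × 10^22 m/s²

7.6 × 10^22 m/s²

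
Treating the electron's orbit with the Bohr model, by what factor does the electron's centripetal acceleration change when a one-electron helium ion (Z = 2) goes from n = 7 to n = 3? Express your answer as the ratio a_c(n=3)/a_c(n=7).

2401/81

a_c ∝ Z^3 · n^-4; with Z fixed, a_c ∝ n^-4.
a_c(n=3)/a_c(n=7) = (3/7)^-4 = 2401/81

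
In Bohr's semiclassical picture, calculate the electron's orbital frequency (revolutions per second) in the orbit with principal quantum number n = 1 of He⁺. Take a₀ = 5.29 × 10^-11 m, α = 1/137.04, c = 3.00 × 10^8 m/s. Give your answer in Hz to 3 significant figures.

2.63 × 10^16 Hz

r = n²a₀/Z = 2.65 × 10^-11 m, v = Zαc/n = 4.38 × 10^6 m/s
f = v/(2πr) = 2.63 × 10^16 Hz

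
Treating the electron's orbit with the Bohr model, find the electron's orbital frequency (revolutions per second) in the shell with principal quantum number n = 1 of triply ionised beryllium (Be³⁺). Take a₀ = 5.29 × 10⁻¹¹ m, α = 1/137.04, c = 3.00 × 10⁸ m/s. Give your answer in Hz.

1.05 × 10¹⁷ Hz

r = n²a₀/Z = 1.32 × 10⁻¹¹ m, v = Zαc/n = 8.76 × 10⁶ m/s
f = v/(2πr) = 1.05 × 10¹⁷ Hz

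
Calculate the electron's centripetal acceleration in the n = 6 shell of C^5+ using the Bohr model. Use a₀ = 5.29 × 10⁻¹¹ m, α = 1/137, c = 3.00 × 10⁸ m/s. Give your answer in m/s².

r = n²a₀/Z = 3.17 × 10⁻¹⁰ m, v = Zαc/n = 2.19 × 10⁶ m/s
a = v²/r = (2.19 × 10⁶)² / 3.17 × 10⁻¹⁰ = 1.51 × 10²² m/s²

1.51 × 10²² m/s²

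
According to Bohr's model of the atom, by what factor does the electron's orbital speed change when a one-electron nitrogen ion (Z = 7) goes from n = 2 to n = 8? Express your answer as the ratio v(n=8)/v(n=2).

v ∝ Z^1 · n^-1; with Z fixed, v ∝ n^-1.
v(n=8)/v(n=2) = (8/2)^-1 = 1/4

1/4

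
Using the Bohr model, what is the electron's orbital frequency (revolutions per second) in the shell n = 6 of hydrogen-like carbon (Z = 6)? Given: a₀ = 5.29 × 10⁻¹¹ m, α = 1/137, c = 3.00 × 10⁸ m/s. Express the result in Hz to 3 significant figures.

1.10 × 10¹⁵ Hz

r = n²a₀/Z = 3.17 × 10⁻¹⁰ m, v = Zαc/n = 2.19 × 10⁶ m/s
f = v/(2πr) = 1.10 × 10¹⁵ Hz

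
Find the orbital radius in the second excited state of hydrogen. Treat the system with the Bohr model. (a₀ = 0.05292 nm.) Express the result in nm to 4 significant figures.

r_n = n²a₀/Z = 3² × 0.05292 / 1
    = 9 × 0.05292 / 1 = 0.4763 nm

0.4763 nm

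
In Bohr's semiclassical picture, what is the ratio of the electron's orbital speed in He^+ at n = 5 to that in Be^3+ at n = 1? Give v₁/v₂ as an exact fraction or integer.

1/10

v ∝ Z^1 · n^-1
v₁/v₂ = (2/4)^1 · (5/1)^-1 = 1/10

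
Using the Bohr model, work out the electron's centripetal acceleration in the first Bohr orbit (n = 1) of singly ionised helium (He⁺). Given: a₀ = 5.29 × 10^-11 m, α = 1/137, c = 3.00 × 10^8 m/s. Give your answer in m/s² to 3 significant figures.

r = n²a₀/Z = 2.65 × 10^-11 m, v = Zαc/n = 4.38 × 10^6 m/s
a = v²/r = (4.38 × 10^6)² / 2.65 × 10^-11 = 7.25 × 10^23 m/s²

7.25 × 10^23 m/s²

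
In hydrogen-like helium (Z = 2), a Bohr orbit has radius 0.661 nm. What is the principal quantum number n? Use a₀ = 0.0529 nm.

5

r_n = n²a₀/Z ⇒ n² = rZ/a₀ = 0.661 × 2 / 0.0529 ≈ 24.99
n = 5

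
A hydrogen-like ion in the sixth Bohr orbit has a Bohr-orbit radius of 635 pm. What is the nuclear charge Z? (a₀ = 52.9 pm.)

3

r_n = n²a₀/Z ⇒ Z = n²a₀/r = 6² × 52.9 / 635 ≈ 3.00
Z = 3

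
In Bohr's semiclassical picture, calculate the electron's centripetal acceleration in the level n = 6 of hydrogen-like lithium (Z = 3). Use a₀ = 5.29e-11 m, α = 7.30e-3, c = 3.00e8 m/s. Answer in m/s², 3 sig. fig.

1.89e21 m/s²

r = n²a₀/Z = 6.35e-10 m, v = Zαc/n = 1.09e6 m/s
a = v²/r = (1.09e6)² / 6.35e-10 = 1.89e21 m/s²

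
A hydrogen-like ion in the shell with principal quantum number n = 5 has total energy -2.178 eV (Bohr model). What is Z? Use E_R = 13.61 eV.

E_n = −E_R Z²/n² ⇒ Z² = −E_n n²/E_R = 2.178 × 5² / 13.61 ≈ 4.00
Z = 2

2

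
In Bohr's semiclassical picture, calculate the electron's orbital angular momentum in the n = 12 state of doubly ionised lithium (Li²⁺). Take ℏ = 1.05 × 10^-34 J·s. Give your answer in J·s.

L_n = nℏ = 12 × 1.05 × 10^-34 = 1.26 × 10^-33 J·s

1.26 × 10^-33 J·s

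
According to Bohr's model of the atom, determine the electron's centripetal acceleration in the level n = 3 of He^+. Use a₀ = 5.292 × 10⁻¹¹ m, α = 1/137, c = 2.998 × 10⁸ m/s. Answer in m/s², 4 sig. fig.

8.937 × 10²¹ m/s²

r = n²a₀/Z = 2.381 × 10⁻¹⁰ m, v = Zαc/n = 1.459 × 10⁶ m/s
a = v²/r = (1.459 × 10⁶)² / 2.381 × 10⁻¹⁰ = 8.937 × 10²¹ m/s²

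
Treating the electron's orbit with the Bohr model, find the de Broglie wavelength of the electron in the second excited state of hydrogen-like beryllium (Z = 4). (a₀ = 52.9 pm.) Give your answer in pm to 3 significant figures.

249 pm

The Bohr quantisation condition is nλ = 2πr_n.
r_n = n²a₀/Z = 119 pm
λ = 2πr_n/n = 2π·119/3 = 249 pm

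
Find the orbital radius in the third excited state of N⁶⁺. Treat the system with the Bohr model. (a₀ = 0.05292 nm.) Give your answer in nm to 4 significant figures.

0.1210 nm

r_n = n²a₀/Z = 4² × 0.05292 / 7
    = 16 × 0.05292 / 7 = 0.1210 nm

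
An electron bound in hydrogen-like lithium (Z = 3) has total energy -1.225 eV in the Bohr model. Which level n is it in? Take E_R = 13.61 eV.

10

E_n = −E_R Z²/n² ⇒ n² = E_R Z²/(−E_n) = 13.61 × 3² / 1.225 ≈ 99.99
n = 10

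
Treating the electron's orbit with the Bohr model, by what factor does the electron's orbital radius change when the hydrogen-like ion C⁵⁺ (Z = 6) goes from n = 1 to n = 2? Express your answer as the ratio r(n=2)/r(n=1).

r ∝ Z^-1 · n^2; with Z fixed, r ∝ n^2.
r(n=2)/r(n=1) = (2/1)^2 = 4

4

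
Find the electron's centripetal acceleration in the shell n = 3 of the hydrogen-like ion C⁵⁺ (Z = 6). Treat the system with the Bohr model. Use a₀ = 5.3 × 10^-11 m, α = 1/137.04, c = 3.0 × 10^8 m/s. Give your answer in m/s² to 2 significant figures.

2.4 × 10^23 m/s²

r = n²a₀/Z = 8.0 × 10^-11 m, v = Zαc/n = 4.4 × 10^6 m/s
a = v²/r = (4.4 × 10^6)² / 8.0 × 10^-11 = 2.4 × 10^23 m/s²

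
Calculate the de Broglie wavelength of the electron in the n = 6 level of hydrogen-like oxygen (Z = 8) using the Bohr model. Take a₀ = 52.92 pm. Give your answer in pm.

249.4 pm

The Bohr quantisation condition is nλ = 2πr_n.
r_n = n²a₀/Z = 238.1 pm
λ = 2πr_n/n = 2π·238.1/6 = 249.4 pm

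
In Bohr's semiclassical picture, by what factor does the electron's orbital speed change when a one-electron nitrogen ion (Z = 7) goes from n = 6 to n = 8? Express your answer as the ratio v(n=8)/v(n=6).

v ∝ Z^1 · n^-1; with Z fixed, v ∝ n^-1.
v(n=8)/v(n=6) = (8/6)^-1 = 3/4

3/4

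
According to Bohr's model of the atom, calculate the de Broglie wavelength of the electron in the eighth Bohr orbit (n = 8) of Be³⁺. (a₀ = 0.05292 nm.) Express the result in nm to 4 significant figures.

The Bohr quantisation condition is nλ = 2πr_n.
r_n = n²a₀/Z = 0.8467 nm
λ = 2πr_n/n = 2π·0.8467/8 = 0.6650 nm

0.6650 nm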